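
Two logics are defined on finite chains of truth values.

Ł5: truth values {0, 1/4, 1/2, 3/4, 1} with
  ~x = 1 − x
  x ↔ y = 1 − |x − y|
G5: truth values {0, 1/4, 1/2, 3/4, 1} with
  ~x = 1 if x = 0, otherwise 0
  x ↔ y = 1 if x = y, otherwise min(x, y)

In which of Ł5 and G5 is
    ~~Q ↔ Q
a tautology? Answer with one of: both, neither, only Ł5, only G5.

only Ł5

In Ł5: every assignment gives 1 — tautology.
In G5: at Q = 1/4 the value is 1/4 — not a tautology.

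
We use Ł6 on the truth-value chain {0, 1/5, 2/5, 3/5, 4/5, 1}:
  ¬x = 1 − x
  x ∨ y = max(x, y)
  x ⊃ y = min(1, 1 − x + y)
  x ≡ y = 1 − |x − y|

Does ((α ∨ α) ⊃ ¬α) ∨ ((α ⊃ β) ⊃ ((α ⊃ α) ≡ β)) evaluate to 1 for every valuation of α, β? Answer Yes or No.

Counterexample: take α = 3/5, β = 0.
α ∨ α = 3/5 ∨ 3/5 = 3/5
¬α = ¬3/5 = 2/5
(α ∨ α) ⊃ ¬α = 3/5 ⊃ 2/5 = 4/5
α ⊃ β = 3/5 ⊃ 0 = 2/5
α ⊃ α = 3/5 ⊃ 3/5 = 1
(α ⊃ α) ≡ β = 1 ≡ 0 = 0
(α ⊃ β) ⊃ ((α ⊃ α) ≡ β) = 2/5 ⊃ 0 = 3/5
((α ∨ α) ⊃ ¬α) ∨ ((α ⊃ β) ⊃ ((α ⊃ α) ≡ β)) = 4/5 ∨ 3/5 = 4/5
This gives 4/5 ≠ 1.

No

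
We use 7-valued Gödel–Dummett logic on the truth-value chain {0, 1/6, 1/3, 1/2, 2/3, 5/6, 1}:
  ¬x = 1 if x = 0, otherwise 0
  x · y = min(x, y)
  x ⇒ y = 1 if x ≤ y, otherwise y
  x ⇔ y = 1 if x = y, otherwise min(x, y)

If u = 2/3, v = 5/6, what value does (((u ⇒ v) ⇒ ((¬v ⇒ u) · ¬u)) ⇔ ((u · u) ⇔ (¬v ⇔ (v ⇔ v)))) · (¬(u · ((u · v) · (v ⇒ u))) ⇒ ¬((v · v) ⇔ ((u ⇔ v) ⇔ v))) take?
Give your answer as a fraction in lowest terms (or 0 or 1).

u ⇒ v = 2/3 ⇒ 5/6 = 1
¬v = ¬5/6 = 0
¬v ⇒ u = 0 ⇒ 2/3 = 1
¬u = ¬2/3 = 0
(¬v ⇒ u) · ¬u = 1 · 0 = 0
(u ⇒ v) ⇒ ((¬v ⇒ u) · ¬u) = 1 ⇒ 0 = 0
u · u = 2/3 · 2/3 = 2/3
¬v = ¬5/6 = 0
v ⇔ v = 5/6 ⇔ 5/6 = 1
¬v ⇔ (v ⇔ v) = 0 ⇔ 1 = 0
(u · u) ⇔ (¬v ⇔ (v ⇔ v)) = 2/3 ⇔ 0 = 0
((u ⇒ v) ⇒ ((¬v ⇒ u) · ¬u)) ⇔ ((u · u) ⇔ (¬v ⇔ (v ⇔ v))) = 0 ⇔ 0 = 1
u · v = 2/3 · 5/6 = 2/3
v ⇒ u = 5/6 ⇒ 2/3 = 2/3
(u · v) · (v ⇒ u) = 2/3 · 2/3 = 2/3
u · ((u · v) · (v ⇒ u)) = 2/3 · 2/3 = 2/3
¬(u · ((u · v) · (v ⇒ u))) = ¬2/3 = 0
v · v = 5/6 · 5/6 = 5/6
u ⇔ v = 2/3 ⇔ 5/6 = 2/3
(u ⇔ v) ⇔ v = 2/3 ⇔ 5/6 = 2/3
(v · v) ⇔ ((u ⇔ v) ⇔ v) = 5/6 ⇔ 2/3 = 2/3
¬((v · v) ⇔ ((u ⇔ v) ⇔ v)) = ¬2/3 = 0
¬(u · ((u · v) · (v ⇒ u))) ⇒ ¬((v · v) ⇔ ((u ⇔ v) ⇔ v)) = 0 ⇒ 0 = 1
(((u ⇒ v) ⇒ ((¬v ⇒ u) · ¬u)) ⇔ ((u · u) ⇔ (¬v ⇔ (v ⇔ v)))) · (¬(u · ((u · v) · (v ⇒ u))) ⇒ ¬((v · v) ⇔ ((u ⇔ v) ⇔ v))) = 1 · 1 = 1

1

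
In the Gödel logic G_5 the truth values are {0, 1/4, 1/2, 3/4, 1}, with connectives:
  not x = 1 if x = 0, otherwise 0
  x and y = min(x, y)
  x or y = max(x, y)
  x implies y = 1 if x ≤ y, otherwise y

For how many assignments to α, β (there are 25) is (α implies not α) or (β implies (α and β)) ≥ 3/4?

value 1: 19 assignments (counts)
value 3/4: 1 assignment (counts)
value 1/2: 2 assignments
value 1/4: 3 assignments
So 20 of the 25 assignments meet the threshold.

20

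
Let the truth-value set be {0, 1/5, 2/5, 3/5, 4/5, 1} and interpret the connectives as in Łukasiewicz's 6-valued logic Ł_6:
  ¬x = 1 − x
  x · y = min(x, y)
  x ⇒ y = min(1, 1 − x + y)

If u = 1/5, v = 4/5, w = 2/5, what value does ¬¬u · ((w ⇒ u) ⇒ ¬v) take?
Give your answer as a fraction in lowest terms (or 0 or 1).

¬u = ¬1/5 = 4/5
¬¬u = ¬4/5 = 1/5
w ⇒ u = 2/5 ⇒ 1/5 = 4/5
¬v = ¬4/5 = 1/5
(w ⇒ u) ⇒ ¬v = 4/5 ⇒ 1/5 = 2/5
¬¬u · ((w ⇒ u) ⇒ ¬v) = 1/5 · 2/5 = 1/5

1/5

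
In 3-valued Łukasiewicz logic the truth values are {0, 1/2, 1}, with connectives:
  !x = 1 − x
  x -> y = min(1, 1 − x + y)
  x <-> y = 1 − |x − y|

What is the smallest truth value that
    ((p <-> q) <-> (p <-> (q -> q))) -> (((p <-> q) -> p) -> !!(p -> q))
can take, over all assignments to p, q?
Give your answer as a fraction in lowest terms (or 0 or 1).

Take p = 1/2, q = 0:
p <-> q = 1/2 <-> 0 = 1/2
q -> q = 0 -> 0 = 1
p <-> (q -> q) = 1/2 <-> 1 = 1/2
(p <-> q) <-> (p <-> (q -> q)) = 1/2 <-> 1/2 = 1
p <-> q = 1/2 <-> 0 = 1/2
(p <-> q) -> p = 1/2 -> 1/2 = 1
p -> q = 1/2 -> 0 = 1/2
!(p -> q) = !1/2 = 1/2
!!(p -> q) = !1/2 = 1/2
((p <-> q) -> p) -> !!(p -> q) = 1 -> 1/2 = 1/2
((p <-> q) <-> (p <-> (q -> q))) -> (((p <-> q) -> p) -> !!(p -> q)) = 1 -> 1/2 = 1/2
No assignment yields a value below 1/2, so this is the minimum.

1/2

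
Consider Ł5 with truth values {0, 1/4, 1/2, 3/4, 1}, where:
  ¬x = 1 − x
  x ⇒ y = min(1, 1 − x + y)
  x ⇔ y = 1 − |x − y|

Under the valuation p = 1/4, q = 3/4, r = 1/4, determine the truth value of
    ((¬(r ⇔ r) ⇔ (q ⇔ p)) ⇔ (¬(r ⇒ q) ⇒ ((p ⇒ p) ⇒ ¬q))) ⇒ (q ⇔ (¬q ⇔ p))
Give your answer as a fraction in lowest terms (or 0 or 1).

1

r ⇔ r = 1/4 ⇔ 1/4 = 1
¬(r ⇔ r) = ¬1 = 0
q ⇔ p = 3/4 ⇔ 1/4 = 1/2
¬(r ⇔ r) ⇔ (q ⇔ p) = 0 ⇔ 1/2 = 1/2
r ⇒ q = 1/4 ⇒ 3/4 = 1
¬(r ⇒ q) = ¬1 = 0
p ⇒ p = 1/4 ⇒ 1/4 = 1
¬q = ¬3/4 = 1/4
(p ⇒ p) ⇒ ¬q = 1 ⇒ 1/4 = 1/4
¬(r ⇒ q) ⇒ ((p ⇒ p) ⇒ ¬q) = 0 ⇒ 1/4 = 1
(¬(r ⇔ r) ⇔ (q ⇔ p)) ⇔ (¬(r ⇒ q) ⇒ ((p ⇒ p) ⇒ ¬q)) = 1/2 ⇔ 1 = 1/2
¬q = ¬3/4 = 1/4
¬q ⇔ p = 1/4 ⇔ 1/4 = 1
q ⇔ (¬q ⇔ p) = 3/4 ⇔ 1 = 3/4
((¬(r ⇔ r) ⇔ (q ⇔ p)) ⇔ (¬(r ⇒ q) ⇒ ((p ⇒ p) ⇒ ¬q))) ⇒ (q ⇔ (¬q ⇔ p)) = 1/2 ⇒ 3/4 = 1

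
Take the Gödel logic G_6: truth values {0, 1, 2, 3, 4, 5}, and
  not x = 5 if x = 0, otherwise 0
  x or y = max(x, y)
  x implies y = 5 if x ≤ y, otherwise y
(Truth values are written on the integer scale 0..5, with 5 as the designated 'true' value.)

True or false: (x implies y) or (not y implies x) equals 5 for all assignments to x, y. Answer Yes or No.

No

Counterexample: take x = 1, y = 0.
x implies y = 1 implies 0 = 0
not y = not 0 = 5
not y implies x = 5 implies 1 = 1
(x implies y) or (not y implies x) = 0 or 1 = 1
This gives 1 ≠ 5.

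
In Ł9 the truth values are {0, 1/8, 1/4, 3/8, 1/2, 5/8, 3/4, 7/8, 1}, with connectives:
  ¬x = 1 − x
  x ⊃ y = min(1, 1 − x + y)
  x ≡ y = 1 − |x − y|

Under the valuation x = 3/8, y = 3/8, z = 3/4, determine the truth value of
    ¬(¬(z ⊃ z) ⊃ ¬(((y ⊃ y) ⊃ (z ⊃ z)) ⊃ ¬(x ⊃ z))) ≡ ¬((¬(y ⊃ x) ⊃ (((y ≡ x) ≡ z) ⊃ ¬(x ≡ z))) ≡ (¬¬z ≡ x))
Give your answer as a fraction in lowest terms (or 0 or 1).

5/8

z ⊃ z = 3/4 ⊃ 3/4 = 1
¬(z ⊃ z) = ¬1 = 0
y ⊃ y = 3/8 ⊃ 3/8 = 1
z ⊃ z = 3/4 ⊃ 3/4 = 1
(y ⊃ y) ⊃ (z ⊃ z) = 1 ⊃ 1 = 1
x ⊃ z = 3/8 ⊃ 3/4 = 1
¬(x ⊃ z) = ¬1 = 0
((y ⊃ y) ⊃ (z ⊃ z)) ⊃ ¬(x ⊃ z) = 1 ⊃ 0 = 0
¬(((y ⊃ y) ⊃ (z ⊃ z)) ⊃ ¬(x ⊃ z)) = ¬0 = 1
¬(z ⊃ z) ⊃ ¬(((y ⊃ y) ⊃ (z ⊃ z)) ⊃ ¬(x ⊃ z)) = 0 ⊃ 1 = 1
¬(¬(z ⊃ z) ⊃ ¬(((y ⊃ y) ⊃ (z ⊃ z)) ⊃ ¬(x ⊃ z))) = ¬1 = 0
y ⊃ x = 3/8 ⊃ 3/8 = 1
¬(y ⊃ x) = ¬1 = 0
y ≡ x = 3/8 ≡ 3/8 = 1
(y ≡ x) ≡ z = 1 ≡ 3/4 = 3/4
x ≡ z = 3/8 ≡ 3/4 = 5/8
¬(x ≡ z) = ¬5/8 = 3/8
((y ≡ x) ≡ z) ⊃ ¬(x ≡ z) = 3/4 ⊃ 3/8 = 5/8
¬(y ⊃ x) ⊃ (((y ≡ x) ≡ z) ⊃ ¬(x ≡ z)) = 0 ⊃ 5/8 = 1
¬z = ¬3/4 = 1/4
¬¬z = ¬1/4 = 3/4
¬¬z ≡ x = 3/4 ≡ 3/8 = 5/8
(¬(y ⊃ x) ⊃ (((y ≡ x) ≡ z) ⊃ ¬(x ≡ z))) ≡ (¬¬z ≡ x) = 1 ≡ 5/8 = 5/8
¬((¬(y ⊃ x) ⊃ (((y ≡ x) ≡ z) ⊃ ¬(x ≡ z))) ≡ (¬¬z ≡ x)) = ¬5/8 = 3/8
¬(¬(z ⊃ z) ⊃ ¬(((y ⊃ y) ⊃ (z ⊃ z)) ⊃ ¬(x ⊃ z))) ≡ ¬((¬(y ⊃ x) ⊃ (((y ≡ x) ≡ z) ⊃ ¬(x ≡ z))) ≡ (¬¬z ≡ x)) = 0 ≡ 3/8 = 5/8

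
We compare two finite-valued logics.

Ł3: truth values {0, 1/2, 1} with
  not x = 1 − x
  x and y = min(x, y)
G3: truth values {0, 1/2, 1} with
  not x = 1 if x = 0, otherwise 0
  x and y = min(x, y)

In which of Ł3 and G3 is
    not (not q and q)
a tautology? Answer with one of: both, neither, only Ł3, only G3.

In Ł3: at q = 1/2 the value is 1/2 — not a tautology.
In G3: every assignment gives 1 — tautology.

only G3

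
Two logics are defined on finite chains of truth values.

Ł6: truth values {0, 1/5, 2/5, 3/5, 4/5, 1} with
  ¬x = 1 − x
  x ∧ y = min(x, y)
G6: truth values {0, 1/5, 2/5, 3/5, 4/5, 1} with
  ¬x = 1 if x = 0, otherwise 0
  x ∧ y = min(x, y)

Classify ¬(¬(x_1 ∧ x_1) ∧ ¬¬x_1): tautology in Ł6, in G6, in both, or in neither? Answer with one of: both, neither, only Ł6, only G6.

only G6

In Ł6: at x_1 = 1/5 the value is 4/5 — not a tautology.
In G6: every assignment gives 1 — tautology.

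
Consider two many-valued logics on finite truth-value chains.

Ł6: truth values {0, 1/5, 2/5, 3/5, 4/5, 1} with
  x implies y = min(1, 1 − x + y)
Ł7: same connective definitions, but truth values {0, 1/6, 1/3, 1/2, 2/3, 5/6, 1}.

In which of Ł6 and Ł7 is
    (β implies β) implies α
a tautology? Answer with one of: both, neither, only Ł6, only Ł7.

In Ł6: at α = 0, β = 0 the value is 0 — not a tautology.
In Ł7: at α = 0, β = 0 the value is 0 — not a tautology.

neither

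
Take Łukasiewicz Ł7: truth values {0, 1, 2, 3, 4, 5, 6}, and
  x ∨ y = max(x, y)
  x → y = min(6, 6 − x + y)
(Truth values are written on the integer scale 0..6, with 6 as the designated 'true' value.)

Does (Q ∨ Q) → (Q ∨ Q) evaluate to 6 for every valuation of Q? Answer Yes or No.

Q = 0 ↦ 6
Q = 1 ↦ 6
Q = 2 ↦ 6
Q = 3 ↦ 6
Q = 4 ↦ 6
Q = 5 ↦ 6
Q = 6 ↦ 6
Every assignment gives a value ≥ 6.

Yes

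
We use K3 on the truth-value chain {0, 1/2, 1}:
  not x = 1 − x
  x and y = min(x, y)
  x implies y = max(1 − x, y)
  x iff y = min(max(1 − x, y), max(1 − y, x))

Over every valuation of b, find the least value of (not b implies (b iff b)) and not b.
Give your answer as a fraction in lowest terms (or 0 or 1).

Take b = 1:
not b = not 1 = 0
b iff b = 1 iff 1 = 1
not b implies (b iff b) = 0 implies 1 = 1
not b = not 1 = 0
(not b implies (b iff b)) and not b = 1 and 0 = 0
No assignment yields a value below 0, so this is the minimum.

0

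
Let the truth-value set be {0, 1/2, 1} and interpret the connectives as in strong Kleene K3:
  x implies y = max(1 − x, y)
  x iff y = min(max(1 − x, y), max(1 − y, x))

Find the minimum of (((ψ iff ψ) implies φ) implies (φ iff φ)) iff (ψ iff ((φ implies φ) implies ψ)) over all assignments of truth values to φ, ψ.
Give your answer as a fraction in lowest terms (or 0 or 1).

Take φ = 0, ψ = 1/2:
ψ iff ψ = 1/2 iff 1/2 = 1/2
(ψ iff ψ) implies φ = 1/2 implies 0 = 1/2
φ iff φ = 0 iff 0 = 1
((ψ iff ψ) implies φ) implies (φ iff φ) = 1/2 implies 1 = 1
φ implies φ = 0 implies 0 = 1
(φ implies φ) implies ψ = 1 implies 1/2 = 1/2
ψ iff ((φ implies φ) implies ψ) = 1/2 iff 1/2 = 1/2
(((ψ iff ψ) implies φ) implies (φ iff φ)) iff (ψ iff ((φ implies φ) implies ψ)) = 1 iff 1/2 = 1/2
No assignment yields a value below 1/2, so this is the minimum.

1/2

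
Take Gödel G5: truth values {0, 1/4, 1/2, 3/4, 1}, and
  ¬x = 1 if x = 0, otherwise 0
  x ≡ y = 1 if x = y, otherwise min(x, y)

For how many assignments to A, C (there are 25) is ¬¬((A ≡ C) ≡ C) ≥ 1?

value 1: 20 assignments (counts)
value 0: 5 assignments
So 20 of the 25 assignments meet the threshold.

20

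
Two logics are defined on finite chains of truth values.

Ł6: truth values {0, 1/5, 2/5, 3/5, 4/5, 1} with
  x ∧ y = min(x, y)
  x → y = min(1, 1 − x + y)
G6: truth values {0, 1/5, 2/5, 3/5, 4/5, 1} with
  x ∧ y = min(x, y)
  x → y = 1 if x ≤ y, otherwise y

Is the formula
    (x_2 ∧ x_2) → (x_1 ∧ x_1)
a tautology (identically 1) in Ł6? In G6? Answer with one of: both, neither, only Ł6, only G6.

In Ł6: at x_1 = 0, x_2 = 1/5 the value is 4/5 — not a tautology.
In G6: at x_1 = 0, x_2 = 1/5 the value is 0 — not a tautology.

neither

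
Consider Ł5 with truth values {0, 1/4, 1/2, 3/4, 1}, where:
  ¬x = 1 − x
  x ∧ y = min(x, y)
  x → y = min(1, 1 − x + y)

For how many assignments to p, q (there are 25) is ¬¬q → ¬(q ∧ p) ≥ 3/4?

20

value 1: 18 assignments (counts)
value 3/4: 2 assignments (counts)
value 1/2: 3 assignments
value 1/4: 1 assignment
value 0: 1 assignment
So 20 of the 25 assignments meet the threshold.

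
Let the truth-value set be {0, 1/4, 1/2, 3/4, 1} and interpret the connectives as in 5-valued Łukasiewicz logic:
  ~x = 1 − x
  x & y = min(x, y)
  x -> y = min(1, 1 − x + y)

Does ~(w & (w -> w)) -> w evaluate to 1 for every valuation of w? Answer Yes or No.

Counterexample: take w = 0.
w -> w = 0 -> 0 = 1
w & (w -> w) = 0 & 1 = 0
~(w & (w -> w)) = ~0 = 1
~(w & (w -> w)) -> w = 1 -> 0 = 0
This gives 0 ≠ 1.

No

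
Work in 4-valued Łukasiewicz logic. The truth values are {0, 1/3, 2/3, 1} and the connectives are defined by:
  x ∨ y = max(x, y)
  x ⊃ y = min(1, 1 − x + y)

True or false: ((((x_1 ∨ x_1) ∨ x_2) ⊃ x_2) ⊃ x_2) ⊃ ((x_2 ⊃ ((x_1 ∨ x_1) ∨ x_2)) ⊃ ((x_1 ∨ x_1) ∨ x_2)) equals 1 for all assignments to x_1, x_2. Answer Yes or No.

x_1 = 0, x_2 = 0 ↦ 1
x_1 = 0, x_2 = 1/3 ↦ 1
x_1 = 0, x_2 = 2/3 ↦ 1
x_1 = 0, x_2 = 1 ↦ 1
x_1 = 1/3, x_2 = 0 ↦ 1
x_1 = 1/3, x_2 = 1/3 ↦ 1
x_1 = 1/3, x_2 = 2/3 ↦ 1
x_1 = 1/3, x_2 = 1 ↦ 1
x_1 = 2/3, x_2 = 0 ↦ 1
x_1 = 2/3, x_2 = 1/3 ↦ 1
x_1 = 2/3, x_2 = 2/3 ↦ 1
x_1 = 2/3, x_2 = 1 ↦ 1
x_1 = 1, x_2 = 0 ↦ 1
x_1 = 1, x_2 = 1/3 ↦ 1
x_1 = 1, x_2 = 2/3 ↦ 1
x_1 = 1, x_2 = 1 ↦ 1
Every assignment gives a value ≥ 1.

Yes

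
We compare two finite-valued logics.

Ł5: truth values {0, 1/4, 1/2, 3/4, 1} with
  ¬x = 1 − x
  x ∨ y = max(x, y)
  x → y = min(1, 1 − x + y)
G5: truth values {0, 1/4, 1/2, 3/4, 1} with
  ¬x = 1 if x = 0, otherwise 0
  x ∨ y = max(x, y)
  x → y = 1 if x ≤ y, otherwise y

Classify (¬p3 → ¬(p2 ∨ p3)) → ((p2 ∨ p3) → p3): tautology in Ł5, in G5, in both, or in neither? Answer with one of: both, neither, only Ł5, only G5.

In Ł5: every assignment gives 1 — tautology.
In G5: at p2 = 1/2, p3 = 1/4 the value is 1/4 — not a tautology.

only Ł5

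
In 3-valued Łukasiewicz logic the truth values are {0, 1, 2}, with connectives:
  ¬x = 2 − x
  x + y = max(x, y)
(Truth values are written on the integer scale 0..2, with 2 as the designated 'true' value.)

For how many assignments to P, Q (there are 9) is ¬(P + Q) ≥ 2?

1

P = 0, Q = 0 ↦ 2  ≥
P = 0, Q = 1 ↦ 1  <
P = 0, Q = 2 ↦ 0  <
P = 1, Q = 0 ↦ 1  <
P = 1, Q = 1 ↦ 1  <
P = 1, Q = 2 ↦ 0  <
P = 2, Q = 0 ↦ 0  <
P = 2, Q = 1 ↦ 0  <
P = 2, Q = 2 ↦ 0  <
So 1 of the 9 assignments meets the threshold.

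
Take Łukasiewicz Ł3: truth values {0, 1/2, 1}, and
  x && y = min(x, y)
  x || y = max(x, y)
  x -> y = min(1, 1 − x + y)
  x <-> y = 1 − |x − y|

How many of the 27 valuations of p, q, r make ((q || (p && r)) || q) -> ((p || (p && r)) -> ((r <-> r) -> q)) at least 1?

value 1: 24 assignments (counts)
value 1/2: 2 assignments
value 0: 1 assignment
So 24 of the 27 assignments meet the threshold.

24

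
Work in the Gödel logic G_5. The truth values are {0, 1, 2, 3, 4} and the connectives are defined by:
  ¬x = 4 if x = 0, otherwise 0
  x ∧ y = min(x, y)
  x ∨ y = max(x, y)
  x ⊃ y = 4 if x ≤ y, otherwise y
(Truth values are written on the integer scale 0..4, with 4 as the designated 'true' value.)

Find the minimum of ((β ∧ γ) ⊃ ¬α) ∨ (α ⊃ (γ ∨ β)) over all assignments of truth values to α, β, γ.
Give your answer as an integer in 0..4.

Take α = 2, β = 1, γ = 1:
β ∧ γ = 1 ∧ 1 = 1
¬α = ¬2 = 0
(β ∧ γ) ⊃ ¬α = 1 ⊃ 0 = 0
γ ∨ β = 1 ∨ 1 = 1
α ⊃ (γ ∨ β) = 2 ⊃ 1 = 1
((β ∧ γ) ⊃ ¬α) ∨ (α ⊃ (γ ∨ β)) = 0 ∨ 1 = 1
No assignment yields a value below 1, so this is the minimum.

1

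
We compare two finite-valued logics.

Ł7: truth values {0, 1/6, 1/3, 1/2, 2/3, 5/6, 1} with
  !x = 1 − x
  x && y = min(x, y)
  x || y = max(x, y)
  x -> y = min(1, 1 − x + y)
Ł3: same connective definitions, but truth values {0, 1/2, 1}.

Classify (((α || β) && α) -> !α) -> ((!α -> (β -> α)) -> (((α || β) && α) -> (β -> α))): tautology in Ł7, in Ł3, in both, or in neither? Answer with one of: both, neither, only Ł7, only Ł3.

both

In Ł7: every assignment gives 1 — tautology.
In Ł3: every assignment gives 1 — tautology.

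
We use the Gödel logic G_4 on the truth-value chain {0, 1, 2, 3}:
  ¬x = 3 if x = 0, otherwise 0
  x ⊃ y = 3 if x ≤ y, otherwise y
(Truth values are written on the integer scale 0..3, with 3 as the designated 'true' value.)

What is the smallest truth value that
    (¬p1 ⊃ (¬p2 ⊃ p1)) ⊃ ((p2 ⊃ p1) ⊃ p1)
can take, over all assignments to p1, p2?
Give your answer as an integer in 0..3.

1

Take p1 = 1, p2 = 0:
¬p1 = ¬1 = 0
¬p2 = ¬0 = 3
¬p2 ⊃ p1 = 3 ⊃ 1 = 1
¬p1 ⊃ (¬p2 ⊃ p1) = 0 ⊃ 1 = 3
p2 ⊃ p1 = 0 ⊃ 1 = 3
(p2 ⊃ p1) ⊃ p1 = 3 ⊃ 1 = 1
(¬p1 ⊃ (¬p2 ⊃ p1)) ⊃ ((p2 ⊃ p1) ⊃ p1) = 3 ⊃ 1 = 1
No assignment yields a value below 1, so this is the minimum.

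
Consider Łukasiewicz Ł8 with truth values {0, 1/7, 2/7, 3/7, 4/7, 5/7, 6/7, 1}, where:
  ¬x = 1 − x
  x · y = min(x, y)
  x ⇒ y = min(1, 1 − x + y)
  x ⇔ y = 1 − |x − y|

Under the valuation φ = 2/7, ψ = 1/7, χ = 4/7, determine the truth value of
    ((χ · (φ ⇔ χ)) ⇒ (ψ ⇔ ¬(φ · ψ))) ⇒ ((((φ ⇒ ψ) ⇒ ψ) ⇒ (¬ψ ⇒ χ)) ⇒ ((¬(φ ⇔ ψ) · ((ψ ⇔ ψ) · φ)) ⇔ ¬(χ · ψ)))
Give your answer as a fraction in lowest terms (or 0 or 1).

φ ⇔ χ = 2/7 ⇔ 4/7 = 5/7
χ · (φ ⇔ χ) = 4/7 · 5/7 = 4/7
φ · ψ = 2/7 · 1/7 = 1/7
¬(φ · ψ) = ¬1/7 = 6/7
ψ ⇔ ¬(φ · ψ) = 1/7 ⇔ 6/7 = 2/7
(χ · (φ ⇔ χ)) ⇒ (ψ ⇔ ¬(φ · ψ)) = 4/7 ⇒ 2/7 = 5/7
φ ⇒ ψ = 2/7 ⇒ 1/7 = 6/7
(φ ⇒ ψ) ⇒ ψ = 6/7 ⇒ 1/7 = 2/7
¬ψ = ¬1/7 = 6/7
¬ψ ⇒ χ = 6/7 ⇒ 4/7 = 5/7
((φ ⇒ ψ) ⇒ ψ) ⇒ (¬ψ ⇒ χ) = 2/7 ⇒ 5/7 = 1
φ ⇔ ψ = 2/7 ⇔ 1/7 = 6/7
¬(φ ⇔ ψ) = ¬6/7 = 1/7
ψ ⇔ ψ = 1/7 ⇔ 1/7 = 1
(ψ ⇔ ψ) · φ = 1 · 2/7 = 2/7
¬(φ ⇔ ψ) · ((ψ ⇔ ψ) · φ) = 1/7 · 2/7 = 1/7
χ · ψ = 4/7 · 1/7 = 1/7
¬(χ · ψ) = ¬1/7 = 6/7
(¬(φ ⇔ ψ) · ((ψ ⇔ ψ) · φ)) ⇔ ¬(χ · ψ) = 1/7 ⇔ 6/7 = 2/7
(((φ ⇒ ψ) ⇒ ψ) ⇒ (¬ψ ⇒ χ)) ⇒ ((¬(φ ⇔ ψ) · ((ψ ⇔ ψ) · φ)) ⇔ ¬(χ · ψ)) = 1 ⇒ 2/7 = 2/7
((χ · (φ ⇔ χ)) ⇒ (ψ ⇔ ¬(φ · ψ))) ⇒ ((((φ ⇒ ψ) ⇒ ψ) ⇒ (¬ψ ⇒ χ)) ⇒ ((¬(φ ⇔ ψ) · ((ψ ⇔ ψ) · φ)) ⇔ ¬(χ · ψ))) = 5/7 ⇒ 2/7 = 4/7

4/7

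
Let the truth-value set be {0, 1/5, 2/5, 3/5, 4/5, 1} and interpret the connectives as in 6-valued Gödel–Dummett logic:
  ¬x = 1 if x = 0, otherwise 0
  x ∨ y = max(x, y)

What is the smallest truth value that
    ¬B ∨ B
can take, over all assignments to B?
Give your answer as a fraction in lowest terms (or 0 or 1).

1/5

Take B = 1/5:
¬B = ¬1/5 = 0
¬B ∨ B = 0 ∨ 1/5 = 1/5
No assignment yields a value below 1/5, so this is the minimum.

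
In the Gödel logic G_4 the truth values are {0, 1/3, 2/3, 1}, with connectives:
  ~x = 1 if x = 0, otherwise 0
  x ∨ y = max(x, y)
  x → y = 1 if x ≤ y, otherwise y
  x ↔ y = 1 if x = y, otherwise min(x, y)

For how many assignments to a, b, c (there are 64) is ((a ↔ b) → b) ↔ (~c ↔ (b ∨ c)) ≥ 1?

10

value 1: 10 assignments (counts)
value 2/3: 3 assignments
value 1/3: 3 assignments
value 0: 48 assignments
So 10 of the 64 assignments meet the threshold.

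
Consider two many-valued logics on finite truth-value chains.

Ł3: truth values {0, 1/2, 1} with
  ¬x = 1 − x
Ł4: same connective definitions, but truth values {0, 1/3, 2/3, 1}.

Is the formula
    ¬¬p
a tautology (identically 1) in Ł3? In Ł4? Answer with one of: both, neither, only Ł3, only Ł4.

In Ł3: at p = 0 the value is 0 — not a tautology.
In Ł4: at p = 0 the value is 0 — not a tautology.

neither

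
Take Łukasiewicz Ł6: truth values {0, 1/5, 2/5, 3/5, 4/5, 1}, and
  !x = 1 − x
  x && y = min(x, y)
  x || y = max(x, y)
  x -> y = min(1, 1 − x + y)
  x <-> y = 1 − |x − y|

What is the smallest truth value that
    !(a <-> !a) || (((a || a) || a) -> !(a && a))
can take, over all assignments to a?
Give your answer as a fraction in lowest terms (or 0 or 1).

Take a = 4/5:
!a = !4/5 = 1/5
a <-> !a = 4/5 <-> 1/5 = 2/5
!(a <-> !a) = !2/5 = 3/5
a || a = 4/5 || 4/5 = 4/5
(a || a) || a = 4/5 || 4/5 = 4/5
a && a = 4/5 && 4/5 = 4/5
!(a && a) = !4/5 = 1/5
((a || a) || a) -> !(a && a) = 4/5 -> 1/5 = 2/5
!(a <-> !a) || (((a || a) || a) -> !(a && a)) = 3/5 || 2/5 = 3/5
No assignment yields a value below 3/5, so this is the minimum.

3/5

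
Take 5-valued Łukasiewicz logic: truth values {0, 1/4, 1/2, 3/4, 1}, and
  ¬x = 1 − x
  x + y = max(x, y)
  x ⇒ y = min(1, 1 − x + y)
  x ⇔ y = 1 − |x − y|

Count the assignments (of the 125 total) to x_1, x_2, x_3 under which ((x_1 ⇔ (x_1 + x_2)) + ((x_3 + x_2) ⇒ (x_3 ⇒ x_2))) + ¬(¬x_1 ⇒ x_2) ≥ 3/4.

124

value 1: 118 assignments (counts)
value 3/4: 6 assignments (counts)
value 1/2: 1 assignment
So 124 of the 125 assignments meet the threshold.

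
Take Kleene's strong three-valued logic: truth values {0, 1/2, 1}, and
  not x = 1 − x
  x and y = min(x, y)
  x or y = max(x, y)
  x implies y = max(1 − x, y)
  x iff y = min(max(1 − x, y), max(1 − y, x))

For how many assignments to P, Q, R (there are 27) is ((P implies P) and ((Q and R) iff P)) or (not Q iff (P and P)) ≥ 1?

value 1: 11 assignments (counts)
value 1/2: 15 assignments
value 0: 1 assignment
So 11 of the 27 assignments meet the threshold.

11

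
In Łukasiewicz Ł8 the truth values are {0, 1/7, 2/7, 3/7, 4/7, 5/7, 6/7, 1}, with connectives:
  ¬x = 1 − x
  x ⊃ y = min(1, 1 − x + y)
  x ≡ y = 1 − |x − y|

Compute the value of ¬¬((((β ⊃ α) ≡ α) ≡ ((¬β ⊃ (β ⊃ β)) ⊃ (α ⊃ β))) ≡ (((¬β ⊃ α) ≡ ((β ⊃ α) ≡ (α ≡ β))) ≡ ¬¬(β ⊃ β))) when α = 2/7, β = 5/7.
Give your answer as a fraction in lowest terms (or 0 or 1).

β ⊃ α = 5/7 ⊃ 2/7 = 4/7
(β ⊃ α) ≡ α = 4/7 ≡ 2/7 = 5/7
¬β = ¬5/7 = 2/7
β ⊃ β = 5/7 ⊃ 5/7 = 1
¬β ⊃ (β ⊃ β) = 2/7 ⊃ 1 = 1
α ⊃ β = 2/7 ⊃ 5/7 = 1
(¬β ⊃ (β ⊃ β)) ⊃ (α ⊃ β) = 1 ⊃ 1 = 1
((β ⊃ α) ≡ α) ≡ ((¬β ⊃ (β ⊃ β)) ⊃ (α ⊃ β)) = 5/7 ≡ 1 = 5/7
¬β = ¬5/7 = 2/7
¬β ⊃ α = 2/7 ⊃ 2/7 = 1
β ⊃ α = 5/7 ⊃ 2/7 = 4/7
α ≡ β = 2/7 ≡ 5/7 = 4/7
(β ⊃ α) ≡ (α ≡ β) = 4/7 ≡ 4/7 = 1
(¬β ⊃ α) ≡ ((β ⊃ α) ≡ (α ≡ β)) = 1 ≡ 1 = 1
β ⊃ β = 5/7 ⊃ 5/7 = 1
¬(β ⊃ β) = ¬1 = 0
¬¬(β ⊃ β) = ¬0 = 1
((¬β ⊃ α) ≡ ((β ⊃ α) ≡ (α ≡ β))) ≡ ¬¬(β ⊃ β) = 1 ≡ 1 = 1
(((β ⊃ α) ≡ α) ≡ ((¬β ⊃ (β ⊃ β)) ⊃ (α ⊃ β))) ≡ (((¬β ⊃ α) ≡ ((β ⊃ α) ≡ (α ≡ β))) ≡ ¬¬(β ⊃ β)) = 5/7 ≡ 1 = 5/7
¬((((β ⊃ α) ≡ α) ≡ ((¬β ⊃ (β ⊃ β)) ⊃ (α ⊃ β))) ≡ (((¬β ⊃ α) ≡ ((β ⊃ α) ≡ (α ≡ β))) ≡ ¬¬(β ⊃ β))) = ¬5/7 = 2/7
¬¬((((β ⊃ α) ≡ α) ≡ ((¬β ⊃ (β ⊃ β)) ⊃ (α ⊃ β))) ≡ (((¬β ⊃ α) ≡ ((β ⊃ α) ≡ (α ≡ β))) ≡ ¬¬(β ⊃ β))) = ¬2/7 = 5/7

5/7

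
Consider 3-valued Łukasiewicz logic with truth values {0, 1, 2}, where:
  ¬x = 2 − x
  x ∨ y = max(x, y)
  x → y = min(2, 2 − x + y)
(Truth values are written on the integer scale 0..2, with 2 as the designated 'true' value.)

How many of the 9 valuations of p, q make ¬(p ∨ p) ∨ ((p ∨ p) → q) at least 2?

p = 0, q = 0 ↦ 2  ≥
p = 0, q = 1 ↦ 2  ≥
p = 0, q = 2 ↦ 2  ≥
p = 1, q = 0 ↦ 1  <
p = 1, q = 1 ↦ 2  ≥
p = 1, q = 2 ↦ 2  ≥
p = 2, q = 0 ↦ 0  <
p = 2, q = 1 ↦ 1  <
p = 2, q = 2 ↦ 2  ≥
So 6 of the 9 assignments meet the threshold.

6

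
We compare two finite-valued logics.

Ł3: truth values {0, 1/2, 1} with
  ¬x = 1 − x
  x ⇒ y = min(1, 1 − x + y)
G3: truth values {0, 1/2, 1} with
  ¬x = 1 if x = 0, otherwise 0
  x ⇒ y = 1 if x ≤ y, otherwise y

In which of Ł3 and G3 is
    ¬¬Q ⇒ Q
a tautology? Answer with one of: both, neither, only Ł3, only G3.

In Ł3: every assignment gives 1 — tautology.
In G3: at Q = 1/2 the value is 1/2 — not a tautology.

only Ł3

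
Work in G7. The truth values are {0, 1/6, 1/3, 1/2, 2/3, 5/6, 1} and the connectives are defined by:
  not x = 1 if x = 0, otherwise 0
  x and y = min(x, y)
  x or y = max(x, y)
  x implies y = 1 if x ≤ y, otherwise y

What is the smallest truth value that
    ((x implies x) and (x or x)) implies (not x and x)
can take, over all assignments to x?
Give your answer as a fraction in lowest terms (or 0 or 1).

Take x = 1/6:
x implies x = 1/6 implies 1/6 = 1
x or x = 1/6 or 1/6 = 1/6
(x implies x) and (x or x) = 1 and 1/6 = 1/6
not x = not 1/6 = 0
not x and x = 0 and 1/6 = 0
((x implies x) and (x or x)) implies (not x and x) = 1/6 implies 0 = 0
No assignment yields a value below 0, so this is the minimum.

0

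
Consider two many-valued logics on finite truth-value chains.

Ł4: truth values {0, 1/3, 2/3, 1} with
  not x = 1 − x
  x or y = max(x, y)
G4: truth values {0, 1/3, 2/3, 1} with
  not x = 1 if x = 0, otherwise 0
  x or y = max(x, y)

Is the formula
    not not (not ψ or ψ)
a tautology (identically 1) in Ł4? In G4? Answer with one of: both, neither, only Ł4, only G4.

only G4

In Ł4: at ψ = 1/3 the value is 2/3 — not a tautology.
In G4: every assignment gives 1 — tautology.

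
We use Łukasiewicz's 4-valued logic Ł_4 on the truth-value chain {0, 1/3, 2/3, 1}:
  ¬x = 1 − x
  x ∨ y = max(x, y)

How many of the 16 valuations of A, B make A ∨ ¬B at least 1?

A = 0, B = 0 ↦ 1  ≥
A = 0, B = 1/3 ↦ 2/3  <
A = 0, B = 2/3 ↦ 1/3  <
A = 0, B = 1 ↦ 0  <
A = 1/3, B = 0 ↦ 1  ≥
A = 1/3, B = 1/3 ↦ 2/3  <
A = 1/3, B = 2/3 ↦ 1/3  <
A = 1/3, B = 1 ↦ 1/3  <
A = 2/3, B = 0 ↦ 1  ≥
A = 2/3, B = 1/3 ↦ 2/3  <
A = 2/3, B = 2/3 ↦ 2/3  <
A = 2/3, B = 1 ↦ 2/3  <
A = 1, B = 0 ↦ 1  ≥
A = 1, B = 1/3 ↦ 1  ≥
A = 1, B = 2/3 ↦ 1  ≥
A = 1, B = 1 ↦ 1  ≥
So 7 of the 16 assignments meet the threshold.

7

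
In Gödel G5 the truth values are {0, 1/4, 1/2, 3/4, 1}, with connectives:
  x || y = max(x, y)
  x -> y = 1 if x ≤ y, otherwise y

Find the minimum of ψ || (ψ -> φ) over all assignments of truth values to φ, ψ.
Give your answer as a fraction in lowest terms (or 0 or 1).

1/4

Take φ = 0, ψ = 1/4:
ψ -> φ = 1/4 -> 0 = 0
ψ || (ψ -> φ) = 1/4 || 0 = 1/4
No assignment yields a value below 1/4, so this is the minimum.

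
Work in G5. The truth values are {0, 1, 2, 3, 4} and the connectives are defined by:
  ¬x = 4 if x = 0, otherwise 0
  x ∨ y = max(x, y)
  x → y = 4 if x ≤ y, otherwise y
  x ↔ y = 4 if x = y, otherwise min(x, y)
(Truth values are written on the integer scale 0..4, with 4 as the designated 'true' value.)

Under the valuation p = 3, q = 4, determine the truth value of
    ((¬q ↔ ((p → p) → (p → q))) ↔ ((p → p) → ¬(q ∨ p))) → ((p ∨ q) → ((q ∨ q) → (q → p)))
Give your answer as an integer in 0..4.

3

¬q = ¬4 = 0
p → p = 3 → 3 = 4
p → q = 3 → 4 = 4
(p → p) → (p → q) = 4 → 4 = 4
¬q ↔ ((p → p) → (p → q)) = 0 ↔ 4 = 0
p → p = 3 → 3 = 4
q ∨ p = 4 ∨ 3 = 4
¬(q ∨ p) = ¬4 = 0
(p → p) → ¬(q ∨ p) = 4 → 0 = 0
(¬q ↔ ((p → p) → (p → q))) ↔ ((p → p) → ¬(q ∨ p)) = 0 ↔ 0 = 4
p ∨ q = 3 ∨ 4 = 4
q ∨ q = 4 ∨ 4 = 4
q → p = 4 → 3 = 3
(q ∨ q) → (q → p) = 4 → 3 = 3
(p ∨ q) → ((q ∨ q) → (q → p)) = 4 → 3 = 3
((¬q ↔ ((p → p) → (p → q))) ↔ ((p → p) → ¬(q ∨ p))) → ((p ∨ q) → ((q ∨ q) → (q → p))) = 4 → 3 = 3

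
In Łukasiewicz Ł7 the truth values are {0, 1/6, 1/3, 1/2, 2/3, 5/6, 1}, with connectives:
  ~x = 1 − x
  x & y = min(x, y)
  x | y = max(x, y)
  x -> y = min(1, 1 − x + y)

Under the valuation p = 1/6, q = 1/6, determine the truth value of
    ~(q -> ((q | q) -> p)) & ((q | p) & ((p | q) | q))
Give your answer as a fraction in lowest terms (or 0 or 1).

0

q | q = 1/6 | 1/6 = 1/6
(q | q) -> p = 1/6 -> 1/6 = 1
q -> ((q | q) -> p) = 1/6 -> 1 = 1
~(q -> ((q | q) -> p)) = ~1 = 0
q | p = 1/6 | 1/6 = 1/6
p | q = 1/6 | 1/6 = 1/6
(p | q) | q = 1/6 | 1/6 = 1/6
(q | p) & ((p | q) | q) = 1/6 & 1/6 = 1/6
~(q -> ((q | q) -> p)) & ((q | p) & ((p | q) | q)) = 0 & 1/6 = 0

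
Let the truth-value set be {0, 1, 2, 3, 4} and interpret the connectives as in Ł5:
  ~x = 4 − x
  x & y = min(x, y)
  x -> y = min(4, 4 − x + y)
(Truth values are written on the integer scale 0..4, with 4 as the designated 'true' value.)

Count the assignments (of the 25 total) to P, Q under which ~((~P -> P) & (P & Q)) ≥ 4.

9

value 4: 9 assignments (counts)
value 3: 7 assignments
value 2: 5 assignments
value 1: 3 assignments
value 0: 1 assignment
So 9 of the 25 assignments meet the threshold.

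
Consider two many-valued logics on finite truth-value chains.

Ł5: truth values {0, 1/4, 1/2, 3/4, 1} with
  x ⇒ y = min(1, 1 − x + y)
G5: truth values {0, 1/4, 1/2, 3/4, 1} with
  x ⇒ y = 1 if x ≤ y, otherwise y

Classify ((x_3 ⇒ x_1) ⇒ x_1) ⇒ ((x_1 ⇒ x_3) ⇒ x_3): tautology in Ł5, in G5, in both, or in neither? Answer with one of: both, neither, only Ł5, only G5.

In Ł5: every assignment gives 1 — tautology.
In G5: at x_1 = 0, x_3 = 1/4 the value is 1/4 — not a tautology.

only Ł5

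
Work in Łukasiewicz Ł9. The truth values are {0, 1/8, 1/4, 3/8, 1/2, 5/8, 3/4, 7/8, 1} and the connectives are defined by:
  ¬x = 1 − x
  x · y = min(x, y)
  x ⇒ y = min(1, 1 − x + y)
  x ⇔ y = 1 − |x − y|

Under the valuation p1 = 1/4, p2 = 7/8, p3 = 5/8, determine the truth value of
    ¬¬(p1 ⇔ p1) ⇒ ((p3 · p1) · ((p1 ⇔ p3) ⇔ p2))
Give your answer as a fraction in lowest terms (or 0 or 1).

1/4

p1 ⇔ p1 = 1/4 ⇔ 1/4 = 1
¬(p1 ⇔ p1) = ¬1 = 0
¬¬(p1 ⇔ p1) = ¬0 = 1
p3 · p1 = 5/8 · 1/4 = 1/4
p1 ⇔ p3 = 1/4 ⇔ 5/8 = 5/8
(p1 ⇔ p3) ⇔ p2 = 5/8 ⇔ 7/8 = 3/4
(p3 · p1) · ((p1 ⇔ p3) ⇔ p2) = 1/4 · 3/4 = 1/4
¬¬(p1 ⇔ p1) ⇒ ((p3 · p1) · ((p1 ⇔ p3) ⇔ p2)) = 1 ⇒ 1/4 = 1/4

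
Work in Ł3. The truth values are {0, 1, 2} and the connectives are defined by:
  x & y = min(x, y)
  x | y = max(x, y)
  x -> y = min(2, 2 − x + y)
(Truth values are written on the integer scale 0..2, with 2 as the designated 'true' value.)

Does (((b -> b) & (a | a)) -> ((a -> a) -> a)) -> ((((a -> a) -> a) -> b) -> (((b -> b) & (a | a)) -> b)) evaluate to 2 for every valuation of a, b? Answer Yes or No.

a = 0, b = 0 ↦ 2
a = 0, b = 1 ↦ 2
a = 0, b = 2 ↦ 2
a = 1, b = 0 ↦ 2
a = 1, b = 1 ↦ 2
a = 1, b = 2 ↦ 2
a = 2, b = 0 ↦ 2
a = 2, b = 1 ↦ 2
a = 2, b = 2 ↦ 2
Every assignment gives a value ≥ 2.

Yes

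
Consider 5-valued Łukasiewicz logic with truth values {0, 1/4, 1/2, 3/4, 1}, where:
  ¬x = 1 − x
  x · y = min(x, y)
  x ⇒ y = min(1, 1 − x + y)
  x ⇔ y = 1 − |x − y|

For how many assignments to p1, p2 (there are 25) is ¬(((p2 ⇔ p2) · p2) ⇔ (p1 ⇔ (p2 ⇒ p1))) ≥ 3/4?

value 1: 1 assignment (counts)
value 3/4: 2 assignments (counts)
value 1/2: 3 assignments
value 1/4: 4 assignments
value 0: 15 assignments
So 3 of the 25 assignments meet the threshold.

3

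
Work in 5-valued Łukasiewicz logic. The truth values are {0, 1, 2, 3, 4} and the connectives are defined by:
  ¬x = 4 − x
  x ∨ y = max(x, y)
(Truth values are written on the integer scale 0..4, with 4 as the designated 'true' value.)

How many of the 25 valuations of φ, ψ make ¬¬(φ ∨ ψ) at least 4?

9

value 4: 9 assignments (counts)
value 3: 7 assignments
value 2: 5 assignments
value 1: 3 assignments
value 0: 1 assignment
So 9 of the 25 assignments meet the threshold.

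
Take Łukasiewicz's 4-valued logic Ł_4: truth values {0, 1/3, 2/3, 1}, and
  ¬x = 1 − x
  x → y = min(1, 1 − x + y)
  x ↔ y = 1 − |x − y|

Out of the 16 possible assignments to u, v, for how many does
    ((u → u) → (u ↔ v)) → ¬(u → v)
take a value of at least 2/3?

9

u = 0, v = 0 ↦ 0  <
u = 0, v = 1/3 ↦ 1/3  <
u = 0, v = 2/3 ↦ 2/3  ≥
u = 0, v = 1 ↦ 1  ≥
u = 1/3, v = 0 ↦ 2/3  ≥
u = 1/3, v = 1/3 ↦ 0  <
u = 1/3, v = 2/3 ↦ 1/3  <
u = 1/3, v = 1 ↦ 2/3  ≥
u = 2/3, v = 0 ↦ 1  ≥
u = 2/3, v = 1/3 ↦ 2/3  ≥
u = 2/3, v = 2/3 ↦ 0  <
u = 2/3, v = 1 ↦ 1/3  <
u = 1, v = 0 ↦ 1  ≥
u = 1, v = 1/3 ↦ 1  ≥
u = 1, v = 2/3 ↦ 2/3  ≥
u = 1, v = 1 ↦ 0  <
So 9 of the 16 assignments meet the threshold.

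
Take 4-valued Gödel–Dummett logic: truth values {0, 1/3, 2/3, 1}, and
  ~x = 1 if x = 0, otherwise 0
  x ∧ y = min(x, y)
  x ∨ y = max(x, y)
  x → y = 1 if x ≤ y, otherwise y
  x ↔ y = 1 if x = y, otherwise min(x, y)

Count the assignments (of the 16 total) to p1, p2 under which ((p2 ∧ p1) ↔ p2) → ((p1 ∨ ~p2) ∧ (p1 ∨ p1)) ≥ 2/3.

13

p1 = 0, p2 = 0 ↦ 0  <
p1 = 0, p2 = 1/3 ↦ 1  ≥
p1 = 0, p2 = 2/3 ↦ 1  ≥
p1 = 0, p2 = 1 ↦ 1  ≥
p1 = 1/3, p2 = 0 ↦ 1/3  <
p1 = 1/3, p2 = 1/3 ↦ 1/3  <
p1 = 1/3, p2 = 2/3 ↦ 1  ≥
p1 = 1/3, p2 = 1 ↦ 1  ≥
p1 = 2/3, p2 = 0 ↦ 2/3  ≥
p1 = 2/3, p2 = 1/3 ↦ 2/3  ≥
p1 = 2/3, p2 = 2/3 ↦ 2/3  ≥
p1 = 2/3, p2 = 1 ↦ 1  ≥
p1 = 1, p2 = 0 ↦ 1  ≥
p1 = 1, p2 = 1/3 ↦ 1  ≥
p1 = 1, p2 = 2/3 ↦ 1  ≥
p1 = 1, p2 = 1 ↦ 1  ≥
So 13 of the 16 assignments meet the threshold.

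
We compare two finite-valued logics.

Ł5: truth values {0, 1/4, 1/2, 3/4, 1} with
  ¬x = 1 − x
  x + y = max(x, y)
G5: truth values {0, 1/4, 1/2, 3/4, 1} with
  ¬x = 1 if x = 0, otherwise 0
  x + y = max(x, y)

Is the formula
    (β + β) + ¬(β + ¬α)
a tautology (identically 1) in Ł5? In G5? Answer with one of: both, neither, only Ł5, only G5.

neither

In Ł5: at α = 0, β = 0 the value is 0 — not a tautology.
In G5: at α = 0, β = 0 the value is 0 — not a tautology.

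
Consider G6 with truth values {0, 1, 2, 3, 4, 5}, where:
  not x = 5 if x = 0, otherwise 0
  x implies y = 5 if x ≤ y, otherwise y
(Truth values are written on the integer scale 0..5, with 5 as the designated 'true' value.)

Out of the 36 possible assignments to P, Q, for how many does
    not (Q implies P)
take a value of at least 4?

value 5: 5 assignments (counts)
value 0: 31 assignments
So 5 of the 36 assignments meet the threshold.

5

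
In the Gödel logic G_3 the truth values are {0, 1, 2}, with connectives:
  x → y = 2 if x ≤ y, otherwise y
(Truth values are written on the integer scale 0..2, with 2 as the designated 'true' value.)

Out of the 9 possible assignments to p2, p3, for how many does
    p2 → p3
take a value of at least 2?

p2 = 0, p3 = 0 ↦ 2  ≥
p2 = 0, p3 = 1 ↦ 2  ≥
p2 = 0, p3 = 2 ↦ 2  ≥
p2 = 1, p3 = 0 ↦ 0  <
p2 = 1, p3 = 1 ↦ 2  ≥
p2 = 1, p3 = 2 ↦ 2  ≥
p2 = 2, p3 = 0 ↦ 0  <
p2 = 2, p3 = 1 ↦ 1  <
p2 = 2, p3 = 2 ↦ 2  ≥
So 6 of the 9 assignments meet the threshold.

6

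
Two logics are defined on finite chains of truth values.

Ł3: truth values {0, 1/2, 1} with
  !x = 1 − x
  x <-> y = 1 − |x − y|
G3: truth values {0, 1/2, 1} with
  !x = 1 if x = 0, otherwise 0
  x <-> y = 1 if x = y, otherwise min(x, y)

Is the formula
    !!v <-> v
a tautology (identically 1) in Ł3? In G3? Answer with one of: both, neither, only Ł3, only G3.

only Ł3

In Ł3: every assignment gives 1 — tautology.
In G3: at v = 1/2 the value is 1/2 — not a tautology.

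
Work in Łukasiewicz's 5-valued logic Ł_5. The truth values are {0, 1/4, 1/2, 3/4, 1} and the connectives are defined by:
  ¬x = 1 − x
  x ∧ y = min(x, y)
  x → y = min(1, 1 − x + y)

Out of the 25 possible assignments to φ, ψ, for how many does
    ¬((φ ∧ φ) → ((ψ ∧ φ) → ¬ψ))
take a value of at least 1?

1

value 1: 1 assignment (counts)
value 1/2: 2 assignments
value 1/4: 1 assignment
value 0: 21 assignments
So 1 of the 25 assignments meets the threshold.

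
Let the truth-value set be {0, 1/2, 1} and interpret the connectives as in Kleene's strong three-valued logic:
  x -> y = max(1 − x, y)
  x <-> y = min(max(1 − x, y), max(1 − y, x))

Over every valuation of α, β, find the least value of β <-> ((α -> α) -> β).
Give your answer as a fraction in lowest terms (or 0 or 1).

1/2

Take α = 0, β = 1/2:
α -> α = 0 -> 0 = 1
(α -> α) -> β = 1 -> 1/2 = 1/2
β <-> ((α -> α) -> β) = 1/2 <-> 1/2 = 1/2
No assignment yields a value below 1/2, so this is the minimum.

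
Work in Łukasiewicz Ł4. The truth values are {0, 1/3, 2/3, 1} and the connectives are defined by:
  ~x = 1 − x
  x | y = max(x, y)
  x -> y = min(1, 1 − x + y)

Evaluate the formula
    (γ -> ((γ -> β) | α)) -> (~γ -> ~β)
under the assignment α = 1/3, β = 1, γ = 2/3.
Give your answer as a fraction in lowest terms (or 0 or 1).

2/3

γ -> β = 2/3 -> 1 = 1
(γ -> β) | α = 1 | 1/3 = 1
γ -> ((γ -> β) | α) = 2/3 -> 1 = 1
~γ = ~2/3 = 1/3
~β = ~1 = 0
~γ -> ~β = 1/3 -> 0 = 2/3
(γ -> ((γ -> β) | α)) -> (~γ -> ~β) = 1 -> 2/3 = 2/3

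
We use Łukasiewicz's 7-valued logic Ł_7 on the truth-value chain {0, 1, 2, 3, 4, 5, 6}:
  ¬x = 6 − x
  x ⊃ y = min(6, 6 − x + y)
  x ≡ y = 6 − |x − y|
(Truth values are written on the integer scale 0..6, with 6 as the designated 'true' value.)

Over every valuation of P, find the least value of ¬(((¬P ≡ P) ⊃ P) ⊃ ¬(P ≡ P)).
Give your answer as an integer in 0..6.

3

Take P = 3:
¬P = ¬3 = 3
¬P ≡ P = 3 ≡ 3 = 6
(¬P ≡ P) ⊃ P = 6 ⊃ 3 = 3
P ≡ P = 3 ≡ 3 = 6
¬(P ≡ P) = ¬6 = 0
((¬P ≡ P) ⊃ P) ⊃ ¬(P ≡ P) = 3 ⊃ 0 = 3
¬(((¬P ≡ P) ⊃ P) ⊃ ¬(P ≡ P)) = ¬3 = 3
No assignment yields a value below 3, so this is the minimum.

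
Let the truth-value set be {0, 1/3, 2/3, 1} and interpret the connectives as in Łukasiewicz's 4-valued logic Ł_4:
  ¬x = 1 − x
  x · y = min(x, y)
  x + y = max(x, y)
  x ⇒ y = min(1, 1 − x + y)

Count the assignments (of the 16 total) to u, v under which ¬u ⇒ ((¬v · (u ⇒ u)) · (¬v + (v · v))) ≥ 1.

u = 0, v = 0 ↦ 1  ≥
u = 0, v = 1/3 ↦ 2/3  <
u = 0, v = 2/3 ↦ 1/3  <
u = 0, v = 1 ↦ 0  <
u = 1/3, v = 0 ↦ 1  ≥
u = 1/3, v = 1/3 ↦ 1  ≥
u = 1/3, v = 2/3 ↦ 2/3  <
u = 1/3, v = 1 ↦ 1/3  <
u = 2/3, v = 0 ↦ 1  ≥
u = 2/3, v = 1/3 ↦ 1  ≥
u = 2/3, v = 2/3 ↦ 1  ≥
u = 2/3, v = 1 ↦ 2/3  <
u = 1, v = 0 ↦ 1  ≥
u = 1, v = 1/3 ↦ 1  ≥
u = 1, v = 2/3 ↦ 1  ≥
u = 1, v = 1 ↦ 1  ≥
So 10 of the 16 assignments meet the threshold.

10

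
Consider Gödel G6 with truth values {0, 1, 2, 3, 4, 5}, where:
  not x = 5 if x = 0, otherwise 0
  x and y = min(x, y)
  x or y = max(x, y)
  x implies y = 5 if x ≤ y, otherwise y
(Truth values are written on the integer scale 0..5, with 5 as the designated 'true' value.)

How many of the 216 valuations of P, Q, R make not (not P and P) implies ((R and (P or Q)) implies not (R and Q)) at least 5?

value 5: 66 assignments (counts)
value 0: 150 assignments
So 66 of the 216 assignments meet the threshold.

66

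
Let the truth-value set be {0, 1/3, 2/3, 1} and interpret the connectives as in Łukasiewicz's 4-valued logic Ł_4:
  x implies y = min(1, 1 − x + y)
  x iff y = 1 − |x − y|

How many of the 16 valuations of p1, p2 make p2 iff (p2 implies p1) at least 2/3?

7

p1 = 0, p2 = 0 ↦ 0  <
p1 = 0, p2 = 1/3 ↦ 2/3  ≥
p1 = 0, p2 = 2/3 ↦ 2/3  ≥
p1 = 0, p2 = 1 ↦ 0  <
p1 = 1/3, p2 = 0 ↦ 0  <
p1 = 1/3, p2 = 1/3 ↦ 1/3  <
p1 = 1/3, p2 = 2/3 ↦ 1  ≥
p1 = 1/3, p2 = 1 ↦ 1/3  <
p1 = 2/3, p2 = 0 ↦ 0  <
p1 = 2/3, p2 = 1/3 ↦ 1/3  <
p1 = 2/3, p2 = 2/3 ↦ 2/3  ≥
p1 = 2/3, p2 = 1 ↦ 2/3  ≥
p1 = 1, p2 = 0 ↦ 0  <
p1 = 1, p2 = 1/3 ↦ 1/3  <
p1 = 1, p2 = 2/3 ↦ 2/3  ≥
p1 = 1, p2 = 1 ↦ 1  ≥
So 7 of the 16 assignments meet the threshold.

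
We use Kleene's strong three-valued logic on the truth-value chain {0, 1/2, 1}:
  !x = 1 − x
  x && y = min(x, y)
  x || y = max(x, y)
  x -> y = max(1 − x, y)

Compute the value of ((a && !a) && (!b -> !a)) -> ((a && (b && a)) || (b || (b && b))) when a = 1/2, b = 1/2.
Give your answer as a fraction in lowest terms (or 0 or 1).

1/2

!a = !1/2 = 1/2
a && !a = 1/2 && 1/2 = 1/2
!b = !1/2 = 1/2
!a = !1/2 = 1/2
!b -> !a = 1/2 -> 1/2 = 1/2
(a && !a) && (!b -> !a) = 1/2 && 1/2 = 1/2
b && a = 1/2 && 1/2 = 1/2
a && (b && a) = 1/2 && 1/2 = 1/2
b && b = 1/2 && 1/2 = 1/2
b || (b && b) = 1/2 || 1/2 = 1/2
(a && (b && a)) || (b || (b && b)) = 1/2 || 1/2 = 1/2
((a && !a) && (!b -> !a)) -> ((a && (b && a)) || (b || (b && b))) = 1/2 -> 1/2 = 1/2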